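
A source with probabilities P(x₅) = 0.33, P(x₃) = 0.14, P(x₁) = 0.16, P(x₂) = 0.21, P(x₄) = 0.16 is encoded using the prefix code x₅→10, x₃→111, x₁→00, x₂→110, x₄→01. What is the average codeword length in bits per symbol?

2.35 bits/symbol

L̄ = Σ pᵢ·ℓᵢ = 0.33·2 + 0.14·3 + 0.16·2 + 0.21·3 + 0.16·2 = 2.35 bits/symbol.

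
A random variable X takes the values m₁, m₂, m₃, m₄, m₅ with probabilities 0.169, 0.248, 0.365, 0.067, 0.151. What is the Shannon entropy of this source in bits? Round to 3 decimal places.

2.136 bits

H = −Σ pᵢ log₂ pᵢ.
−0.169·log₂(0.169) = 0.4335
−0.248·log₂(0.248) = 0.4989
−0.365·log₂(0.365) = 0.5307
−0.067·log₂(0.067) = 0.2613
−0.151·log₂(0.151) = 0.4118
Sum ≈ 2.1362 → 2.136 bits.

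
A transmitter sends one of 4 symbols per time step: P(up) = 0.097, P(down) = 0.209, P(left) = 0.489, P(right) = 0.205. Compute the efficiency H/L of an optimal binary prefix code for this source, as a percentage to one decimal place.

97.7%

Entropy H = −Σ p log₂ p ≈ 1.7719 bits.
Huffman merges: 97/1000+41/200→151/500; 209/1000+151/500→511/1000; 489/1000+511/1000→1. L = 1813/1000 ≈ 1.8130.
Efficiency = H/L = 1.7719/1.8130 = 97.7%.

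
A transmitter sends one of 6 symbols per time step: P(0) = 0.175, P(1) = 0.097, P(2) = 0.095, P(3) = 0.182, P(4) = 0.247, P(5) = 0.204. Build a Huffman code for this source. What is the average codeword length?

Repeatedly combine the two least-probable nodes; the expected code length is the sum of the merged weights.
merge 19/200 + 97/1000 → 24/125
merge 7/40 + 91/500 → 357/1000
merge 24/125 + 51/250 → 99/250
merge 247/1000 + 357/1000 → 151/250
merge 99/250 + 151/250 → 1
L = 24/125 + 357/1000 + 99/250 + 151/250 + 1 = 2549/1000 = 2.549 bits/symbol.

2.549 bits/symbol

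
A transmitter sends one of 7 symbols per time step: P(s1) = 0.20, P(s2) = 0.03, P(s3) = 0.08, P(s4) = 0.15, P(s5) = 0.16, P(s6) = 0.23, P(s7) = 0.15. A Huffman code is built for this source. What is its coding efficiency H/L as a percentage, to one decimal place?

98.5%

Entropy H = −Σ p log₂ p ≈ 2.6394 bits.
Huffman merges: 3/100+2/25→11/100; 11/100+3/20→13/50; 3/20+4/25→31/100; 1/5+23/100→43/100; 13/50+31/100→57/100; 43/100+57/100→1. L = 67/25 ≈ 2.6800.
Efficiency = H/L = 2.6394/2.6800 = 98.5%.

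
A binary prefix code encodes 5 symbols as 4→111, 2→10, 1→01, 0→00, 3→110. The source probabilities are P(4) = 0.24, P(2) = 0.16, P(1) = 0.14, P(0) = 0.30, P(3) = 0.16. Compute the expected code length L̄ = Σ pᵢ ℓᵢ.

2.4 bits/symbol

L̄ = Σ pᵢ·ℓᵢ = 0.24·3 + 0.16·2 + 0.14·2 + 0.30·2 + 0.16·3 = 2.4 bits/symbol.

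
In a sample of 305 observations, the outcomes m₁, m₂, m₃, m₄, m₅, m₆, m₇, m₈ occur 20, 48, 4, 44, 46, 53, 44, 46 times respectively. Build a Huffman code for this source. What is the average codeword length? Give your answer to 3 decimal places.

2.905 bits/symbol

Probabilities are the counts divided by 305.
Repeatedly combine the two least-probable nodes; the expected code length is the sum of the merged weights.
merge 4/305 + 4/61 → 24/305
merge 24/305 + 44/305 → 68/305
merge 44/305 + 46/305 → 18/61
merge 46/305 + 48/305 → 94/305
merge 53/305 + 68/305 → 121/305
merge 18/61 + 94/305 → 184/305
merge 121/305 + 184/305 → 1
L = 24/305 + 68/305 + 18/61 + 94/305 + 121/305 + 184/305 + 1 = 886/305 ≈ 2.905 bits/symbol.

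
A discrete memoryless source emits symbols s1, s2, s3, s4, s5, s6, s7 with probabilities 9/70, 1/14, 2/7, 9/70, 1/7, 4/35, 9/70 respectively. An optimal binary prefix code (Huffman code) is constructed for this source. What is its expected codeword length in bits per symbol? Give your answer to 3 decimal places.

Repeatedly combine the two least-probable nodes; the expected code length is the sum of the merged weights.
merge 1/14 + 4/35 → 13/70
merge 9/70 + 9/70 → 9/35
merge 9/70 + 1/7 → 19/70
merge 13/70 + 9/35 → 31/70
merge 19/70 + 2/7 → 39/70
merge 31/70 + 39/70 → 1
L = 13/70 + 9/35 + 19/70 + 31/70 + 39/70 + 1 = 19/7 ≈ 2.714 bits/symbol.

2.714 bits/symbol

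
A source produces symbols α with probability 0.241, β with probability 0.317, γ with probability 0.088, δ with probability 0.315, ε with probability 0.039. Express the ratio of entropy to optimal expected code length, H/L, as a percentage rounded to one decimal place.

Entropy H = −Σ p log₂ p ≈ 2.0362 bits.
Huffman merges: 39/1000+11/125→127/1000; 127/1000+241/1000→46/125; 63/200+317/1000→79/125; 46/125+79/125→1. L = 2127/1000 ≈ 2.1270.
Efficiency = H/L = 2.0362/2.1270 = 95.7%.

95.7%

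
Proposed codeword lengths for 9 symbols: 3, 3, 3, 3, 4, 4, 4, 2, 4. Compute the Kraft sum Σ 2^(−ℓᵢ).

With common denominator 2^4 = 16: Σ 2^(−ℓᵢ) = 2/16 + 2/16 + 2/16 + 2/16 + 1/16 + 1/16 + 1/16 + 4/16 + 1/16 = 16/16 = 1.

1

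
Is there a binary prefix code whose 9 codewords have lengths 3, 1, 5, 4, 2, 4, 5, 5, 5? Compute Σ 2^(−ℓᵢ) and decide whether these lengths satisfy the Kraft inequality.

With common denominator 2^5 = 32: Σ 2^(−ℓᵢ) = 4/32 + 16/32 + 1/32 + 2/32 + 8/32 + 2/32 + 1/32 + 1/32 + 1/32 = 36/32 = 1.125.
Kraft's inequality requires Σ ≤ 1; here Σ = 1.125 > 1, so no such prefix code exists.

1.125; no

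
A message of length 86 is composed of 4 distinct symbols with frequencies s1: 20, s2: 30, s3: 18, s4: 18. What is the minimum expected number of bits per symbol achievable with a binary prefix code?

2 bits/symbol

Probabilities are the counts divided by 86.
Repeatedly combine the two least-probable nodes; the expected code length is the sum of the merged weights.
merge 9/43 + 9/43 → 18/43
merge 10/43 + 15/43 → 25/43
merge 18/43 + 25/43 → 1
L = 18/43 + 25/43 + 1 = 2 bits/symbol.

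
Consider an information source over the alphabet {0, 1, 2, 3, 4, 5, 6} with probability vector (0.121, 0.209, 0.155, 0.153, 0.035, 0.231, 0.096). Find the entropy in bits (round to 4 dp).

2.6541 bits

H = −Σ pᵢ log₂ pᵢ.
−0.121·log₂(0.121) = 0.3687
−0.209·log₂(0.209) = 0.4720
−0.155·log₂(0.155) = 0.4169
−0.153·log₂(0.153) = 0.4144
−0.035·log₂(0.035) = 0.1693
−0.231·log₂(0.231) = 0.4883
−0.096·log₂(0.096) = 0.3246
Sum ≈ 2.6541 → 2.6541 bits.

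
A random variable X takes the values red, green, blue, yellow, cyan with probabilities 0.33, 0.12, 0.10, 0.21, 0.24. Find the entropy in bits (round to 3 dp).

H = −Σ pᵢ log₂ pᵢ.
−0.33·log₂(0.33) = 0.5278
−0.12·log₂(0.12) = 0.3671
−0.10·log₂(0.10) = 0.3322
−0.21·log₂(0.21) = 0.4728
−0.24·log₂(0.24) = 0.4941
Sum ≈ 2.1940 → 2.194 bits.

2.194 bits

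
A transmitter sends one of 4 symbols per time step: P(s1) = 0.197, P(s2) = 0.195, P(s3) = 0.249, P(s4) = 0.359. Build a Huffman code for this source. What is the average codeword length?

2 bits/symbol

Repeatedly combine the two least-probable nodes; the expected code length is the sum of the merged weights.
merge 39/200 + 197/1000 → 49/125
merge 249/1000 + 359/1000 → 76/125
merge 49/125 + 76/125 → 1
L = 49/125 + 76/125 + 1 = 2 bits/symbol.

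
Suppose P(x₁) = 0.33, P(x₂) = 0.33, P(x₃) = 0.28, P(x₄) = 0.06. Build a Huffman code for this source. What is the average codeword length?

2 bits/symbol

Repeatedly combine the two least-probable nodes; the expected code length is the sum of the merged weights.
merge 3/50 + 7/25 → 17/50
merge 33/100 + 33/100 → 33/50
merge 17/50 + 33/50 → 1
L = 17/50 + 33/50 + 1 = 2 bits/symbol.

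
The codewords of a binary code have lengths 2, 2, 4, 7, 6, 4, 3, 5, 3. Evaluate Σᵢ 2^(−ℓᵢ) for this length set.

With common denominator 2^7 = 128: Σ 2^(−ℓᵢ) = 32/128 + 32/128 + 8/128 + 1/128 + 2/128 + 8/128 + 16/128 + 4/128 + 16/128 = 119/128 = 0.9296875.

0.9296875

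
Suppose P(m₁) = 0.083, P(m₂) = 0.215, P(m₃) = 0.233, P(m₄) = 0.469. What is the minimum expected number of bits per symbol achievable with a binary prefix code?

1.829 bits/symbol

Repeatedly combine the two least-probable nodes; the expected code length is the sum of the merged weights.
merge 83/1000 + 43/200 → 149/500
merge 233/1000 + 149/500 → 531/1000
merge 469/1000 + 531/1000 → 1
L = 149/500 + 531/1000 + 1 = 1829/1000 = 1.829 bits/symbol.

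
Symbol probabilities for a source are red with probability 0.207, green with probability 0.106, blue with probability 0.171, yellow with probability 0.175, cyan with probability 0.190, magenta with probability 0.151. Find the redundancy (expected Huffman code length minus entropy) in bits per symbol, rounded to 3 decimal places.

0.047 bits

Entropy H = −Σ p log₂ p ≈ 2.5564 bits.
Huffman merges: 53/500+151/1000→257/1000; 171/1000+7/40→173/500; 19/100+207/1000→397/1000; 257/1000+173/500→603/1000; 397/1000+603/1000→1. L = 2603/1000 ≈ 2.6030.
L − H = 2.6030 − 2.5564 = 0.047 bits.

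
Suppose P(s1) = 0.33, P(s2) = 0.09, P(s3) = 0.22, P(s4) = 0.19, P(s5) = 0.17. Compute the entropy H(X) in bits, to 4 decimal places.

H = −Σ pᵢ log₂ pᵢ.
−0.33·log₂(0.33) = 0.5278
−0.09·log₂(0.09) = 0.3127
−0.22·log₂(0.22) = 0.4806
−0.19·log₂(0.19) = 0.4552
−0.17·log₂(0.17) = 0.4346
Sum ≈ 2.2109 → 2.2109 bits.

2.2109 bits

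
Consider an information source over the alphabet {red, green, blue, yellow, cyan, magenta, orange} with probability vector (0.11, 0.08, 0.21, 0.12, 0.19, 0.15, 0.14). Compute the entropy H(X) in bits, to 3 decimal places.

H = −Σ pᵢ log₂ pᵢ.
−0.11·log₂(0.11) = 0.3503
−0.08·log₂(0.08) = 0.2915
−0.21·log₂(0.21) = 0.4728
−0.12·log₂(0.12) = 0.3671
−0.19·log₂(0.19) = 0.4552
−0.15·log₂(0.15) = 0.4105
−0.14·log₂(0.14) = 0.3971
Sum ≈ 2.7446 → 2.745 bits.

2.745 bits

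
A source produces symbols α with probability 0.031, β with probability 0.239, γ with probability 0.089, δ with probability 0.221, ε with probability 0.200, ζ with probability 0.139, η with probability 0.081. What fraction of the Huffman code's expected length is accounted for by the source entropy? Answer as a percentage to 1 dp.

Entropy H = −Σ p log₂ p ≈ 2.5946 bits.
Huffman merges: 31/1000+81/1000→14/125; 89/1000+14/125→201/1000; 139/1000+1/5→339/1000; 201/1000+221/1000→211/500; 239/1000+339/1000→289/500; 211/500+289/500→1. L = 663/250 ≈ 2.6520.
Efficiency = H/L = 2.5946/2.6520 = 97.8%.

97.8%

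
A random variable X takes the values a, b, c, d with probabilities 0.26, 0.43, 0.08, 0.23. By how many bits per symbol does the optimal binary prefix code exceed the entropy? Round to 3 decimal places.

Entropy H = −Σ p log₂ p ≈ 1.8080 bits.
Huffman merges: 2/25+23/100→31/100; 13/50+31/100→57/100; 43/100+57/100→1. L = 47/25 ≈ 1.8800.
L − H = 1.8800 − 1.8080 = 0.072 bits.

0.072 bits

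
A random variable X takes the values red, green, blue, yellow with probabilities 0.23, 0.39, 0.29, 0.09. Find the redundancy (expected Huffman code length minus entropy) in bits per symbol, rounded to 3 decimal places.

0.082 bits

Entropy H = −Σ p log₂ p ≈ 1.8480 bits.
Huffman merges: 9/100+23/100→8/25; 29/100+8/25→61/100; 39/100+61/100→1. L = 193/100 ≈ 1.9300.
L − H = 1.9300 − 1.8480 = 0.082 bits.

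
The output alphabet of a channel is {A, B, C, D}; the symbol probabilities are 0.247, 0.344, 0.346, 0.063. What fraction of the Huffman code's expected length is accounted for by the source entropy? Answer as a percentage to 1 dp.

92.1%

Entropy H = −Σ p log₂ p ≈ 1.8090 bits.
Huffman merges: 63/1000+247/1000→31/100; 31/100+43/125→327/500; 173/500+327/500→1. L = 491/250 ≈ 1.9640.
Efficiency = H/L = 1.8090/1.9640 = 92.1%.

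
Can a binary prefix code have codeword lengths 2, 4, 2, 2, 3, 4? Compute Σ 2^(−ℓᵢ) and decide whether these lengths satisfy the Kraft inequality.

With common denominator 2^4 = 16: Σ 2^(−ℓᵢ) = 4/16 + 1/16 + 4/16 + 4/16 + 2/16 + 1/16 = 16/16 = 1.
Kraft's inequality requires Σ ≤ 1; here Σ = 1 ≤ 1, so such a prefix code exists.

1; yes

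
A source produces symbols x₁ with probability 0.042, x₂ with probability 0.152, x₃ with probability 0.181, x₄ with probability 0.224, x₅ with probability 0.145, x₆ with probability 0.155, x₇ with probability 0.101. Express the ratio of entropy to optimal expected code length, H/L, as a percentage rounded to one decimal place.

Entropy H = −Σ p log₂ p ≈ 2.6899 bits.
Huffman merges: 21/500+101/1000→143/1000; 143/1000+29/200→36/125; 19/125+31/200→307/1000; 181/1000+28/125→81/200; 36/125+307/1000→119/200; 81/200+119/200→1. L = 1369/500 ≈ 2.7380.
Efficiency = H/L = 2.6899/2.7380 = 98.2%.

98.2%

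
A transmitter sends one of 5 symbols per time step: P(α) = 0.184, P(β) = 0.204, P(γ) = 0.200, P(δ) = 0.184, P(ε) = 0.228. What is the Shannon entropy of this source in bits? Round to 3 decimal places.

H = −Σ pᵢ log₂ pᵢ.
−0.184·log₂(0.184) = 0.4494
−0.204·log₂(0.204) = 0.4678
−0.200·log₂(0.200) = 0.4644
−0.184·log₂(0.184) = 0.4494
−0.228·log₂(0.228) = 0.4863
Sum ≈ 2.3173 → 2.317 bits.

2.317 bits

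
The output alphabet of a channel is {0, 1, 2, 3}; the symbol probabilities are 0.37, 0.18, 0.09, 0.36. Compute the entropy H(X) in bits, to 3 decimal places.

H = −Σ pᵢ log₂ pᵢ.
−0.37·log₂(0.37) = 0.5307
−0.18·log₂(0.18) = 0.4453
−0.09·log₂(0.09) = 0.3127
−0.36·log₂(0.36) = 0.5306
Sum ≈ 1.8193 → 1.819 bits.

1.819 bits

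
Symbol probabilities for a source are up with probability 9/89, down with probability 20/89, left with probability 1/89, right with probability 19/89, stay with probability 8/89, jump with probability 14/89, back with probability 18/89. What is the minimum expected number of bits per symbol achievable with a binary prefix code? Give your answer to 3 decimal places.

Repeatedly combine the two least-probable nodes; the expected code length is the sum of the merged weights.
merge 1/89 + 8/89 → 9/89
merge 9/89 + 9/89 → 18/89
merge 14/89 + 18/89 → 32/89
merge 18/89 + 19/89 → 37/89
merge 20/89 + 32/89 → 52/89
merge 37/89 + 52/89 → 1
L = 9/89 + 18/89 + 32/89 + 37/89 + 52/89 + 1 = 237/89 ≈ 2.663 bits/symbol.

2.663 bits/symbol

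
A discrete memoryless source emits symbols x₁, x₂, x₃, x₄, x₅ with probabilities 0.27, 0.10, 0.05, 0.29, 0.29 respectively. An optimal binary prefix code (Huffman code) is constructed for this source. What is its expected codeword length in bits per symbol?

Repeatedly combine the two least-probable nodes; the expected code length is the sum of the merged weights.
merge 1/20 + 1/10 → 3/20
merge 3/20 + 27/100 → 21/50
merge 29/100 + 29/100 → 29/50
merge 21/50 + 29/50 → 1
L = 3/20 + 21/50 + 29/50 + 1 = 43/20 = 2.15 bits/symbol.

2.15 bits/symbol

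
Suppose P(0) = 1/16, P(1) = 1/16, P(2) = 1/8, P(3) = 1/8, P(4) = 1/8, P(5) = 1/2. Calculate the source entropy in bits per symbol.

Each probability is a power of 1/2, so log₂(1/p) is an integer.
H = Σ p·log₂(1/p) = 1/16·4 + 1/16·4 + 1/8·3 + 1/8·3 + 1/8·3 + 1/2·1 = 2.125 bits.

2.125 bits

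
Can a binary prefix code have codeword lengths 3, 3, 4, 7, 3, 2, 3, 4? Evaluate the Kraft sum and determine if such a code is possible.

0.8828125; yes

With common denominator 2^7 = 128: Σ 2^(−ℓᵢ) = 16/128 + 16/128 + 8/128 + 1/128 + 16/128 + 32/128 + 16/128 + 8/128 = 113/128 = 0.8828125.
Kraft's inequality requires Σ ≤ 1; here Σ = 0.8828125 ≤ 1, so such a prefix code exists.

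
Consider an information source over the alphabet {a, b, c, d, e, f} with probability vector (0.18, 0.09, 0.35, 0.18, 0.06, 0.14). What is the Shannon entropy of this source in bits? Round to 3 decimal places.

H = −Σ pᵢ log₂ pᵢ.
−0.18·log₂(0.18) = 0.4453
−0.09·log₂(0.09) = 0.3127
−0.35·log₂(0.35) = 0.5301
−0.18·log₂(0.18) = 0.4453
−0.06·log₂(0.06) = 0.2435
−0.14·log₂(0.14) = 0.3971
Sum ≈ 2.3740 → 2.374 bits.

2.374 bits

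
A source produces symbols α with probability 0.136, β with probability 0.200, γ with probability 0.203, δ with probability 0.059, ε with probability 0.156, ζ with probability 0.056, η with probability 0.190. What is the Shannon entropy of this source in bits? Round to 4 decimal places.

2.6700 bits

H = −Σ pᵢ log₂ pᵢ.
−0.136·log₂(0.136) = 0.3915
−0.200·log₂(0.200) = 0.4644
−0.203·log₂(0.203) = 0.4670
−0.059·log₂(0.059) = 0.2409
−0.156·log₂(0.156) = 0.4181
−0.056·log₂(0.056) = 0.2329
−0.190·log₂(0.190) = 0.4552
Sum ≈ 2.6700 → 2.6700 bits.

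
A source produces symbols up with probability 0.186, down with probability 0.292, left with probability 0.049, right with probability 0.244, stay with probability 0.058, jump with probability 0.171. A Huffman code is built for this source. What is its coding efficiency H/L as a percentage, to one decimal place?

98.7%

Entropy H = −Σ p log₂ p ≈ 2.3536 bits.
Huffman merges: 49/1000+29/500→107/1000; 107/1000+171/1000→139/500; 93/500+61/250→43/100; 139/500+73/250→57/100; 43/100+57/100→1. L = 477/200 ≈ 2.3850.
Efficiency = H/L = 2.3536/2.3850 = 98.7%.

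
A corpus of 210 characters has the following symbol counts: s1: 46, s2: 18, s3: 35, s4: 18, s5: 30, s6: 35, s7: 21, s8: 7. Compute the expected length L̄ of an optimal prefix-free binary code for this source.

2.9 bits/symbol

Probabilities are the counts divided by 210.
Repeatedly combine the two least-probable nodes; the expected code length is the sum of the merged weights.
merge 1/30 + 3/35 → 5/42
merge 3/35 + 1/10 → 13/70
merge 5/42 + 1/7 → 11/42
merge 1/6 + 1/6 → 1/3
merge 13/70 + 23/105 → 17/42
merge 11/42 + 1/3 → 25/42
merge 17/42 + 25/42 → 1
L = 5/42 + 13/70 + 11/42 + 1/3 + 17/42 + 25/42 + 1 = 29/10 = 2.9 bits/symbol.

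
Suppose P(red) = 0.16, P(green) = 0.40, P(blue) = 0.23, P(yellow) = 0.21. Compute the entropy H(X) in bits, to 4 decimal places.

H = −Σ pᵢ log₂ pᵢ.
−0.16·log₂(0.16) = 0.4230
−0.40·log₂(0.40) = 0.5288
−0.23·log₂(0.23) = 0.4877
−0.21·log₂(0.21) = 0.4728
Sum ≈ 1.9123 → 1.9123 bits.

1.9123 bits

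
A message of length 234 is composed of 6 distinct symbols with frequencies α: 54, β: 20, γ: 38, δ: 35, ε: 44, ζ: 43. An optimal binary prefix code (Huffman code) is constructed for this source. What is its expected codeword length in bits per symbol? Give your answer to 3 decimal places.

Probabilities are the counts divided by 234.
Repeatedly combine the two least-probable nodes; the expected code length is the sum of the merged weights.
merge 10/117 + 35/234 → 55/234
merge 19/117 + 43/234 → 9/26
merge 22/117 + 3/13 → 49/117
merge 55/234 + 9/26 → 68/117
merge 49/117 + 68/117 → 1
L = 55/234 + 9/26 + 49/117 + 68/117 + 1 = 302/117 ≈ 2.581 bits/symbol.

2.581 bits/symbol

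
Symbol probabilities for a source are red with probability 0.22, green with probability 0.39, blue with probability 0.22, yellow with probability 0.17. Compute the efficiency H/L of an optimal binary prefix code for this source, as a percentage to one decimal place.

Entropy H = −Σ p log₂ p ≈ 1.9255 bits.
Huffman merges: 17/100+11/50→39/100; 11/50+39/100→61/100; 39/100+61/100→1. L = 2 ≈ 2.0000.
Efficiency = H/L = 1.9255/2.0000 = 96.3%.

96.3%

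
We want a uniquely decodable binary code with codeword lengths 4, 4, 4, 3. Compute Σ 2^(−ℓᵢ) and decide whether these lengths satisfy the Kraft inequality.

0.3125; yes

With common denominator 2^4 = 16: Σ 2^(−ℓᵢ) = 1/16 + 1/16 + 1/16 + 2/16 = 5/16 = 0.3125.
Kraft's inequality requires Σ ≤ 1; here Σ = 0.3125 ≤ 1, so such a prefix code exists.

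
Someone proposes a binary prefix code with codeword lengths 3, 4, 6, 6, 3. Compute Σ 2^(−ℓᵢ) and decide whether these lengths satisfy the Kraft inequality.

0.34375; yes

With common denominator 2^6 = 64: Σ 2^(−ℓᵢ) = 8/64 + 4/64 + 1/64 + 1/64 + 8/64 = 22/64 = 0.34375.
Kraft's inequality requires Σ ≤ 1; here Σ = 0.34375 ≤ 1, so such a prefix code exists.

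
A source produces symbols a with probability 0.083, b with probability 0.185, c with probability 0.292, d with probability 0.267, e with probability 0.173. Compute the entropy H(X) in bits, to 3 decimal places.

H = −Σ pᵢ log₂ pᵢ.
−0.083·log₂(0.083) = 0.2980
−0.185·log₂(0.185) = 0.4504
−0.292·log₂(0.292) = 0.5186
−0.267·log₂(0.267) = 0.5087
−0.173·log₂(0.173) = 0.4379
Sum ≈ 2.2135 → 2.214 bits.

2.214 bits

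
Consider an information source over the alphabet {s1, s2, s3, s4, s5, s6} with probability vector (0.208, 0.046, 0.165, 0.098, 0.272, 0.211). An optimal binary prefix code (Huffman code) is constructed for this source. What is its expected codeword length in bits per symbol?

2.453 bits/symbol

Repeatedly combine the two least-probable nodes; the expected code length is the sum of the merged weights.
merge 23/500 + 49/500 → 18/125
merge 18/125 + 33/200 → 309/1000
merge 26/125 + 211/1000 → 419/1000
merge 34/125 + 309/1000 → 581/1000
merge 419/1000 + 581/1000 → 1
L = 18/125 + 309/1000 + 419/1000 + 581/1000 + 1 = 2453/1000 = 2.453 bits/symbol.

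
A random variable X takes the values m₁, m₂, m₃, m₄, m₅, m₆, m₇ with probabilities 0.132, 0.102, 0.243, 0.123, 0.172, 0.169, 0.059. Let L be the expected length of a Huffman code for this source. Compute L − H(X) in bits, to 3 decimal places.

0.045 bits

Entropy H = −Σ p log₂ p ≈ 2.7005 bits.
Huffman merges: 59/1000+51/500→161/1000; 123/1000+33/250→51/200; 161/1000+169/1000→33/100; 43/250+243/1000→83/200; 51/200+33/100→117/200; 83/200+117/200→1. L = 1373/500 ≈ 2.7460.
L − H = 2.7460 − 2.7005 = 0.045 bits.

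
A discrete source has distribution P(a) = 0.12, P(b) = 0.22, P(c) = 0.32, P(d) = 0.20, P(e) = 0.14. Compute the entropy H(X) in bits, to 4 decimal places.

H = −Σ pᵢ log₂ pᵢ.
−0.12·log₂(0.12) = 0.3671
−0.22·log₂(0.22) = 0.4806
−0.32·log₂(0.32) = 0.5260
−0.20·log₂(0.20) = 0.4644
−0.14·log₂(0.14) = 0.3971
Sum ≈ 2.2352 → 2.2352 bits.

2.2352 bits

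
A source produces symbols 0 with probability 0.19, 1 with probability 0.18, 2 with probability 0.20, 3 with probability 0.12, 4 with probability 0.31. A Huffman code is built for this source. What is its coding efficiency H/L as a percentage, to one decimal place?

98.1%

Entropy H = −Σ p log₂ p ≈ 2.2558 bits.
Huffman merges: 3/25+9/50→3/10; 19/100+1/5→39/100; 3/10+31/100→61/100; 39/100+61/100→1. L = 23/10 ≈ 2.3000.
Efficiency = H/L = 2.2558/2.3000 = 98.1%.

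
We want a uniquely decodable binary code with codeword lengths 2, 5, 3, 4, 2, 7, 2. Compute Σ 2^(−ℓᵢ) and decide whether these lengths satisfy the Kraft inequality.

0.9765625; yes

With common denominator 2^7 = 128: Σ 2^(−ℓᵢ) = 32/128 + 4/128 + 16/128 + 8/128 + 32/128 + 1/128 + 32/128 = 125/128 = 0.9765625.
Kraft's inequality requires Σ ≤ 1; here Σ = 0.9765625 ≤ 1, so such a prefix code exists.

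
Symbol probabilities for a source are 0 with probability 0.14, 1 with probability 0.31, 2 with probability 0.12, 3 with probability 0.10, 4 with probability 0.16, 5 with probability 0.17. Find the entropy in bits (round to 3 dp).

H = −Σ pᵢ log₂ pᵢ.
−0.14·log₂(0.14) = 0.3971
−0.31·log₂(0.31) = 0.5238
−0.12·log₂(0.12) = 0.3671
−0.10·log₂(0.10) = 0.3322
−0.16·log₂(0.16) = 0.4230
−0.17·log₂(0.17) = 0.4346
Sum ≈ 2.4778 → 2.478 bits.

2.478 bits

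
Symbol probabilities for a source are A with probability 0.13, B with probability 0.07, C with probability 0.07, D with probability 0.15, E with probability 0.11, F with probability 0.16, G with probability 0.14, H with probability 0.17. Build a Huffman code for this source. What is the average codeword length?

2.97 bits/symbol

Repeatedly combine the two least-probable nodes; the expected code length is the sum of the merged weights.
merge 7/100 + 7/100 → 7/50
merge 11/100 + 13/100 → 6/25
merge 7/50 + 7/50 → 7/25
merge 3/20 + 4/25 → 31/100
merge 17/100 + 6/25 → 41/100
merge 7/25 + 31/100 → 59/100
merge 41/100 + 59/100 → 1
L = 7/50 + 6/25 + 7/25 + 31/100 + 41/100 + 59/100 + 1 = 297/100 = 2.97 bits/symbol.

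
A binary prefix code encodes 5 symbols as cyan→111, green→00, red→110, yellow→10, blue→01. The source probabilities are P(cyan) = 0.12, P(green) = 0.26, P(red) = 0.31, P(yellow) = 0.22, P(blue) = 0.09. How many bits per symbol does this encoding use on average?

L̄ = Σ pᵢ·ℓᵢ = 0.12·3 + 0.26·2 + 0.31·3 + 0.22·2 + 0.09·2 = 2.43 bits/symbol.

2.43 bits/symbol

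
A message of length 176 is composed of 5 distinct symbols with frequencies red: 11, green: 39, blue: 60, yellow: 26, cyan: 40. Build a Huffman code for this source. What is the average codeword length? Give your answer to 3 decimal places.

2.210 bits/symbol

Probabilities are the counts divided by 176.
Repeatedly combine the two least-probable nodes; the expected code length is the sum of the merged weights.
merge 1/16 + 13/88 → 37/176
merge 37/176 + 39/176 → 19/44
merge 5/22 + 15/44 → 25/44
merge 19/44 + 25/44 → 1
L = 37/176 + 19/44 + 25/44 + 1 = 389/176 ≈ 2.210 bits/symbol.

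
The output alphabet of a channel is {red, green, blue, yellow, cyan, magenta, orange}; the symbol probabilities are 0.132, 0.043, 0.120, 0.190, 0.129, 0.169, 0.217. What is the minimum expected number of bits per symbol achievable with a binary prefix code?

Repeatedly combine the two least-probable nodes; the expected code length is the sum of the merged weights.
merge 43/1000 + 3/25 → 163/1000
merge 129/1000 + 33/250 → 261/1000
merge 163/1000 + 169/1000 → 83/250
merge 19/100 + 217/1000 → 407/1000
merge 261/1000 + 83/250 → 593/1000
merge 407/1000 + 593/1000 → 1
L = 163/1000 + 261/1000 + 83/250 + 407/1000 + 593/1000 + 1 = 689/250 = 2.756 bits/symbol.

2.756 bits/symbol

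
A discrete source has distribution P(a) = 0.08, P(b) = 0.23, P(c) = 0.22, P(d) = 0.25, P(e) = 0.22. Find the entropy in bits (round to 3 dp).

2.240 bits

H = −Σ pᵢ log₂ pᵢ.
−0.08·log₂(0.08) = 0.2915
−0.23·log₂(0.23) = 0.4877
−0.22·log₂(0.22) = 0.4806
−0.25·log₂(0.25) = 0.5000
−0.22·log₂(0.22) = 0.4806
Sum ≈ 2.2403 → 2.240 bits.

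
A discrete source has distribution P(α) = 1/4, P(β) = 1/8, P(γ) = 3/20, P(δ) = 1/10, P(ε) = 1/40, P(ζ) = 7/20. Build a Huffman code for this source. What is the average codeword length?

2.375 bits/symbol

Repeatedly combine the two least-probable nodes; the expected code length is the sum of the merged weights.
merge 1/40 + 1/10 → 1/8
merge 1/8 + 1/8 → 1/4
merge 3/20 + 1/4 → 2/5
merge 1/4 + 7/20 → 3/5
merge 2/5 + 3/5 → 1
L = 1/8 + 1/4 + 2/5 + 3/5 + 1 = 19/8 = 2.375 bits/symbol.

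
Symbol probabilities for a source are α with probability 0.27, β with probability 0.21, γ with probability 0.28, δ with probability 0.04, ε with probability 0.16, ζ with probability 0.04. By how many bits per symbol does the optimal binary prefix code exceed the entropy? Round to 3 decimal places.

Entropy H = −Σ p log₂ p ≈ 2.2916 bits.
Huffman merges: 1/25+1/25→2/25; 2/25+4/25→6/25; 21/100+6/25→9/20; 27/100+7/25→11/20; 9/20+11/20→1. L = 58/25 ≈ 2.3200.
L − H = 2.3200 − 2.2916 = 0.028 bits.

0.028 bits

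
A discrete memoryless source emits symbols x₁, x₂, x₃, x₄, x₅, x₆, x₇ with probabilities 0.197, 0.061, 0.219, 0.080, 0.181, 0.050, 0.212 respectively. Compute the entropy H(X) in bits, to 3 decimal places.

H = −Σ pᵢ log₂ pᵢ.
−0.197·log₂(0.197) = 0.4617
−0.061·log₂(0.061) = 0.2461
−0.219·log₂(0.219) = 0.4798
−0.080·log₂(0.080) = 0.2915
−0.181·log₂(0.181) = 0.4463
−0.050·log₂(0.050) = 0.2161
−0.212·log₂(0.212) = 0.4744
Sum ≈ 2.6160 → 2.616 bits.

2.616 bits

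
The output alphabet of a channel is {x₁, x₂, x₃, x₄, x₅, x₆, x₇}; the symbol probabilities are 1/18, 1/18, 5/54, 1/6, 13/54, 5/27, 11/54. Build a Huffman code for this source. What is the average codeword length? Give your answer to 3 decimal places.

Repeatedly combine the two least-probable nodes; the expected code length is the sum of the merged weights.
merge 1/18 + 1/18 → 1/9
merge 5/54 + 1/9 → 11/54
merge 1/6 + 5/27 → 19/54
merge 11/54 + 11/54 → 11/27
merge 13/54 + 19/54 → 16/27
merge 11/27 + 16/27 → 1
L = 1/9 + 11/54 + 19/54 + 11/27 + 16/27 + 1 = 8/3 ≈ 2.667 bits/symbol.

2.667 bits/symbol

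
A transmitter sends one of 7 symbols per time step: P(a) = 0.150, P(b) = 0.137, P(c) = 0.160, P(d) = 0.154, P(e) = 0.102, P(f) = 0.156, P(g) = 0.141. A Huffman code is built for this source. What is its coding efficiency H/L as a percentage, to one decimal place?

98.4%

Entropy H = −Σ p log₂ p ≈ 2.7947 bits.
Huffman merges: 51/500+137/1000→239/1000; 141/1000+3/20→291/1000; 77/500+39/250→31/100; 4/25+239/1000→399/1000; 291/1000+31/100→601/1000; 399/1000+601/1000→1. L = 71/25 ≈ 2.8400.
Efficiency = H/L = 2.7947/2.8400 = 98.4%.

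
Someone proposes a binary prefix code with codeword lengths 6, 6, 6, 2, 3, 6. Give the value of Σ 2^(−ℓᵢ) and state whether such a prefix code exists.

With common denominator 2^6 = 64: Σ 2^(−ℓᵢ) = 1/64 + 1/64 + 1/64 + 16/64 + 8/64 + 1/64 = 28/64 = 0.4375.
Kraft's inequality requires Σ ≤ 1; here Σ = 0.4375 ≤ 1, so such a prefix code exists.

0.4375; yes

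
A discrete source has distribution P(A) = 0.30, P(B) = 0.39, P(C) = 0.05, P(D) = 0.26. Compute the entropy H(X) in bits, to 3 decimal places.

1.772 bits

H = −Σ pᵢ log₂ pᵢ.
−0.30·log₂(0.30) = 0.5211
−0.39·log₂(0.39) = 0.5298
−0.05·log₂(0.05) = 0.2161
−0.26·log₂(0.26) = 0.5053
Sum ≈ 1.7723 → 1.772 bits.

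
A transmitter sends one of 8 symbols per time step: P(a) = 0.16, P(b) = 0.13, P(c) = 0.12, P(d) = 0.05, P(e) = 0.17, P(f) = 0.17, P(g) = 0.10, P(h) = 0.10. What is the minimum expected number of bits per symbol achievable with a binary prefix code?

Repeatedly combine the two least-probable nodes; the expected code length is the sum of the merged weights.
merge 1/20 + 1/10 → 3/20
merge 1/10 + 3/25 → 11/50
merge 13/100 + 3/20 → 7/25
merge 4/25 + 17/100 → 33/100
merge 17/100 + 11/50 → 39/100
merge 7/25 + 33/100 → 61/100
merge 39/100 + 61/100 → 1
L = 3/20 + 11/50 + 7/25 + 33/100 + 39/100 + 61/100 + 1 = 149/50 = 2.98 bits/symbol.

2.98 bits/symbol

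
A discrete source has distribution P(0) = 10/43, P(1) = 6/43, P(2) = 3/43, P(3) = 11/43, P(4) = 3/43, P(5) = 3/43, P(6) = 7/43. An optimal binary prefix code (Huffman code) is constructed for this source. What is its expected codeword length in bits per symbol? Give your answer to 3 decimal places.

2.651 bits/symbol

Repeatedly combine the two least-probable nodes; the expected code length is the sum of the merged weights.
merge 3/43 + 3/43 → 6/43
merge 3/43 + 6/43 → 9/43
merge 6/43 + 7/43 → 13/43
merge 9/43 + 10/43 → 19/43
merge 11/43 + 13/43 → 24/43
merge 19/43 + 24/43 → 1
L = 6/43 + 9/43 + 13/43 + 19/43 + 24/43 + 1 = 114/43 ≈ 2.651 bits/symbol.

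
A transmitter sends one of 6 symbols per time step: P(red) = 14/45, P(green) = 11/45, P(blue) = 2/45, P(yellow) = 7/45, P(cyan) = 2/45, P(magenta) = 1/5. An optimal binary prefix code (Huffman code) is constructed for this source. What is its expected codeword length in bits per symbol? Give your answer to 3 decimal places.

Repeatedly combine the two least-probable nodes; the expected code length is the sum of the merged weights.
merge 2/45 + 2/45 → 4/45
merge 4/45 + 7/45 → 11/45
merge 1/5 + 11/45 → 4/9
merge 11/45 + 14/45 → 5/9
merge 4/9 + 5/9 → 1
L = 4/45 + 11/45 + 4/9 + 5/9 + 1 = 7/3 ≈ 2.333 bits/symbol.

2.333 bits/symbol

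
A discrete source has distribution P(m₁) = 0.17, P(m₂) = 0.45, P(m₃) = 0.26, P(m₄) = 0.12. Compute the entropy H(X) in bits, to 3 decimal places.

1.825 bits

H = −Σ pᵢ log₂ pᵢ.
−0.17·log₂(0.17) = 0.4346
−0.45·log₂(0.45) = 0.5184
−0.26·log₂(0.26) = 0.5053
−0.12·log₂(0.12) = 0.3671
Sum ≈ 1.8253 → 1.825 bits.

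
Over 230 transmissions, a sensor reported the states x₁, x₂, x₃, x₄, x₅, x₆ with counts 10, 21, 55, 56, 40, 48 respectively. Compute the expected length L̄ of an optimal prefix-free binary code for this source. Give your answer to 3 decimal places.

Probabilities are the counts divided by 230.
Repeatedly combine the two least-probable nodes; the expected code length is the sum of the merged weights.
merge 1/23 + 21/230 → 31/230
merge 31/230 + 4/23 → 71/230
merge 24/115 + 11/46 → 103/230
merge 28/115 + 71/230 → 127/230
merge 103/230 + 127/230 → 1
L = 31/230 + 71/230 + 103/230 + 127/230 + 1 = 281/115 ≈ 2.443 bits/symbol.

2.443 bits/symbol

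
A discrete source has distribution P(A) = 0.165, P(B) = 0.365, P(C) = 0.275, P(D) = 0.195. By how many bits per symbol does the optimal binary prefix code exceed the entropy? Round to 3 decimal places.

Entropy H = −Σ p log₂ p ≈ 1.9317 bits.
Huffman merges: 33/200+39/200→9/25; 11/40+9/25→127/200; 73/200+127/200→1. L = 399/200 ≈ 1.9950.
L − H = 1.9950 − 1.9317 = 0.063 bits.

0.063 bits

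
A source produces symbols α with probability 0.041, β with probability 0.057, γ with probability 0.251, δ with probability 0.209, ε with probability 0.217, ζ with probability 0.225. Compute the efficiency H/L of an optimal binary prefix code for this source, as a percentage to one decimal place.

Entropy H = −Σ p log₂ p ≈ 2.3596 bits.
Huffman merges: 41/1000+57/1000→49/500; 49/500+209/1000→307/1000; 217/1000+9/40→221/500; 251/1000+307/1000→279/500; 221/500+279/500→1. L = 481/200 ≈ 2.4050.
Efficiency = H/L = 2.3596/2.4050 = 98.1%.

98.1%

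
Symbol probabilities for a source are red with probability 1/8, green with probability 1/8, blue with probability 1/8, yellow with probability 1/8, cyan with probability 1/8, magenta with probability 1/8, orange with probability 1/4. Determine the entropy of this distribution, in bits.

2.75 bits

Each probability is a power of 1/2, so log₂(1/p) is an integer.
H = Σ p·log₂(1/p) = 1/8·3 + 1/8·3 + 1/8·3 + 1/8·3 + 1/8·3 + 1/8·3 + 1/4·2 = 2.75 bits.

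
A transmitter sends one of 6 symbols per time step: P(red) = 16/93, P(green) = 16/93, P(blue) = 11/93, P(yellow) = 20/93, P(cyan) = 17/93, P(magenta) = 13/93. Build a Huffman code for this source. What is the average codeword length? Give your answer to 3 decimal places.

Repeatedly combine the two least-probable nodes; the expected code length is the sum of the merged weights.
merge 11/93 + 13/93 → 8/31
merge 16/93 + 16/93 → 32/93
merge 17/93 + 20/93 → 37/93
merge 8/31 + 32/93 → 56/93
merge 37/93 + 56/93 → 1
L = 8/31 + 32/93 + 37/93 + 56/93 + 1 = 242/93 ≈ 2.602 bits/symbol.

2.602 bits/symbol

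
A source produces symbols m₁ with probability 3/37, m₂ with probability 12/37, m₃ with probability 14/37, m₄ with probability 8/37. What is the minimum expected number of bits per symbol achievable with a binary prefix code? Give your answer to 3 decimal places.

Repeatedly combine the two least-probable nodes; the expected code length is the sum of the merged weights.
merge 3/37 + 8/37 → 11/37
merge 11/37 + 12/37 → 23/37
merge 14/37 + 23/37 → 1
L = 11/37 + 23/37 + 1 = 71/37 ≈ 1.919 bits/symbol.

1.919 bits/symbol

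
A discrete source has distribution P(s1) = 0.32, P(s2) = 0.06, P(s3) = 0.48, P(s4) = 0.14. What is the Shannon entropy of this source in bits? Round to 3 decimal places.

1.675 bits

H = −Σ pᵢ log₂ pᵢ.
−0.32·log₂(0.32) = 0.5260
−0.06·log₂(0.06) = 0.2435
−0.48·log₂(0.48) = 0.5083
−0.14·log₂(0.14) = 0.3971
Sum ≈ 1.6749 → 1.675 bits.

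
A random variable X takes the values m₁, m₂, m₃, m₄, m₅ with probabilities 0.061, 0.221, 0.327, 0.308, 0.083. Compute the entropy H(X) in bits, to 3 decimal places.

H = −Σ pᵢ log₂ pᵢ.
−0.061·log₂(0.061) = 0.2461
−0.221·log₂(0.221) = 0.4813
−0.327·log₂(0.327) = 0.5273
−0.308·log₂(0.308) = 0.5233
−0.083·log₂(0.083) = 0.2980
Sum ≈ 2.0761 → 2.076 bits.

2.076 bits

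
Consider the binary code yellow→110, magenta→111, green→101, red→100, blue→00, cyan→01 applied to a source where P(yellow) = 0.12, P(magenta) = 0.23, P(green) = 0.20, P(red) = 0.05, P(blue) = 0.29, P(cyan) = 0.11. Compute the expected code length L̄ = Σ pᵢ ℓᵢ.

2.6 bits/symbol

L̄ = Σ pᵢ·ℓᵢ = 0.12·3 + 0.23·3 + 0.20·3 + 0.05·3 + 0.29·2 + 0.11·2 = 2.6 bits/symbol.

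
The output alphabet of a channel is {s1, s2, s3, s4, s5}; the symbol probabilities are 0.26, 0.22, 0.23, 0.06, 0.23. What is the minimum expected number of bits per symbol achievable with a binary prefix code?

2.28 bits/symbol

Repeatedly combine the two least-probable nodes; the expected code length is the sum of the merged weights.
merge 3/50 + 11/50 → 7/25
merge 23/100 + 23/100 → 23/50
merge 13/50 + 7/25 → 27/50
merge 23/50 + 27/50 → 1
L = 7/25 + 23/50 + 27/50 + 1 = 57/25 = 2.28 bits/symbol.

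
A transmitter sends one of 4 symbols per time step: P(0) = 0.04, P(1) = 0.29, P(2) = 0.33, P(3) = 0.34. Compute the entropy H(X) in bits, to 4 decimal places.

H = −Σ pᵢ log₂ pᵢ.
−0.04·log₂(0.04) = 0.1858
−0.29·log₂(0.29) = 0.5179
−0.33·log₂(0.33) = 0.5278
−0.34·log₂(0.34) = 0.5292
Sum ≈ 1.7607 → 1.7607 bits.

1.7607 bits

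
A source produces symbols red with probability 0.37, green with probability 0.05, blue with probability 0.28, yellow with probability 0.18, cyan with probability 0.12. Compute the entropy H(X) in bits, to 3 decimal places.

2.073 bits

H = −Σ pᵢ log₂ pᵢ.
−0.37·log₂(0.37) = 0.5307
−0.05·log₂(0.05) = 0.2161
−0.28·log₂(0.28) = 0.5142
−0.18·log₂(0.18) = 0.4453
−0.12·log₂(0.12) = 0.3671
Sum ≈ 2.0734 → 2.073 bits.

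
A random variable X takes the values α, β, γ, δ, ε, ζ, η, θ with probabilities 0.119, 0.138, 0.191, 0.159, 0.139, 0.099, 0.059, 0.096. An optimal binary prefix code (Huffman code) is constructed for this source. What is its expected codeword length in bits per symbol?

2.964 bits/symbol

Repeatedly combine the two least-probable nodes; the expected code length is the sum of the merged weights.
merge 59/1000 + 12/125 → 31/200
merge 99/1000 + 119/1000 → 109/500
merge 69/500 + 139/1000 → 277/1000
merge 31/200 + 159/1000 → 157/500
merge 191/1000 + 109/500 → 409/1000
merge 277/1000 + 157/500 → 591/1000
merge 409/1000 + 591/1000 → 1
L = 31/200 + 109/500 + 277/1000 + 157/500 + 409/1000 + 591/1000 + 1 = 741/250 = 2.964 bits/symbol.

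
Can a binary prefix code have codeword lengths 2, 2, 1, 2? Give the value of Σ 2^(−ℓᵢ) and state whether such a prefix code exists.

With common denominator 2^2 = 4: Σ 2^(−ℓᵢ) = 1/4 + 1/4 + 2/4 + 1/4 = 5/4 = 1.25.
Kraft's inequality requires Σ ≤ 1; here Σ = 1.25 > 1, so no such prefix code exists.

1.25; no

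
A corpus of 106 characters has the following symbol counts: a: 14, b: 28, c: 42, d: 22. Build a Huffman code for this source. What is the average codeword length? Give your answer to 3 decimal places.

Probabilities are the counts divided by 106.
Repeatedly combine the two least-probable nodes; the expected code length is the sum of the merged weights.
merge 7/53 + 11/53 → 18/53
merge 14/53 + 18/53 → 32/53
merge 21/53 + 32/53 → 1
L = 18/53 + 32/53 + 1 = 103/53 ≈ 1.943 bits/symbol.

1.943 bits/symbol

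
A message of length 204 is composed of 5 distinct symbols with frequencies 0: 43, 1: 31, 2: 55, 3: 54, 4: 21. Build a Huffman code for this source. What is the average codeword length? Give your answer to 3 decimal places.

2.255 bits/symbol

Probabilities are the counts divided by 204.
Repeatedly combine the two least-probable nodes; the expected code length is the sum of the merged weights.
merge 7/68 + 31/204 → 13/51
merge 43/204 + 13/51 → 95/204
merge 9/34 + 55/204 → 109/204
merge 95/204 + 109/204 → 1
L = 13/51 + 95/204 + 109/204 + 1 = 115/51 ≈ 2.255 bits/symbol.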